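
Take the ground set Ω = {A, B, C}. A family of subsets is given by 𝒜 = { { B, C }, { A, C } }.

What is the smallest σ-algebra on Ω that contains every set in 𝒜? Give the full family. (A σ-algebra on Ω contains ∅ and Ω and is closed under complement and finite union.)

Take S₀ = 𝒜 ∪ {∅, Ω} = { ∅, { A, C }, { B, C }, Ω }.
Round 1. New:
  { A }  = { B, C }ᶜ
  { B }  = { A, C }ᶜ
  [6 total]
Round 2 adds 1:
  { A, B }  = { B } ∪ { A }
  [7 total]
Round 3 (1 new):
  { C }  = { A, B }ᶜ
  [8 total]
Round 4 adds nothing — fixpoint reached.

σ(𝒜) = { ∅, { A }, { B }, { C }, { A, B }, { A, C }, { B, C }, Ω }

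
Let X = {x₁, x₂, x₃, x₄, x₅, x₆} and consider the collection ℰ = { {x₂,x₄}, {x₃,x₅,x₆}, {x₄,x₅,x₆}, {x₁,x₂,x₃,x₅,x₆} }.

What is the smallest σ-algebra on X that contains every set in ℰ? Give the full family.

Initial family (6 sets): { ∅, {x₂,x₄}, {x₃,x₅,x₆}, {x₄,x₅,x₆}, {x₁,x₂,x₃,x₅,x₆}, X }.
Round 1 adds 7:
  {x₄}  = X∖{x₁,x₂,x₃,x₅,x₆}
  {x₁,x₂,x₃}  = X∖{x₄,x₅,x₆}
  {x₁,x₂,x₄}  = X∖{x₃,x₅,x₆}
  {x₁,x₃,x₅,x₆}  = X∖{x₂,x₄}
  {x₂,x₄,x₅,x₆}  = {x₄,x₅,x₆} ∪ {x₂,x₄}
  {x₃,x₄,x₅,x₆}  = {x₃,x₅,x₆} ∪ {x₄,x₅,x₆}
  {x₂,x₃,x₄,x₅,x₆}  = {x₃,x₅,x₆} ∪ {x₂,x₄}
Round 2: 6 new —
  {x₁}  = X∖{x₂,x₃,x₄,x₅,x₆}
  {x₁,x₂}  = X∖{x₃,x₄,x₅,x₆}
  {x₁,x₃}  = X∖{x₂,x₄,x₅,x₆}
  {x₁,x₂,x₃,x₄}  = {x₁,x₂,x₃} ∪ {x₁,x₂,x₄}
  {x₁,x₂,x₄,x₅,x₆}  = {x₁,x₂,x₄} ∪ {x₂,x₄,x₅,x₆}
  {x₁,x₃,x₄,x₅,x₆}  = {x₁,x₃,x₅,x₆} ∪ {x₃,x₄,x₅,x₆}
Round 3 (6 new):
  {x₂}  = X∖{x₁,x₃,x₄,x₅,x₆}
  {x₃}  = X∖{x₁,x₂,x₄,x₅,x₆}
  {x₁,x₄}  = {x₄} ∪ {x₁}
  {x₅,x₆}  = X∖{x₁,x₂,x₃,x₄}
  {x₁,x₃,x₄}  = {x₁,x₃} ∪ {x₄}
  {x₁,x₄,x₅,x₆}  = {x₄,x₅,x₆} ∪ {x₁}
Round 4 (7 new):
  {x₂,x₃}  = X∖{x₁,x₄,x₅,x₆}
  {x₃,x₄}  = {x₃} ∪ {x₄}
  {x₁,x₅,x₆}  = {x₅,x₆} ∪ {x₁}
  {x₂,x₃,x₄}  = {x₃} ∪ {x₂,x₄}
  {x₂,x₅,x₆}  = X∖{x₁,x₃,x₄}
  {x₁,x₂,x₅,x₆}  = {x₅,x₆} ∪ {x₁,x₂}
  {x₂,x₃,x₅,x₆}  = X∖{x₁,x₄}
After Round 5 the family is unchanged; done.

σ(ℰ) = { ∅, {x₁}, {x₂}, {x₃}, {x₄}, {x₁,x₂}, {x₁,x₃}, {x₁,x₄}, {x₂,x₃}, {x₂,x₄}, {x₃,x₄}, {x₅,x₆}, {x₁,x₂,x₃}, {x₁,x₂,x₄}, {x₁,x₃,x₄}, {x₁,x₅,x₆}, {x₂,x₃,x₄}, {x₂,x₅,x₆}, {x₃,x₅,x₆}, {x₄,x₅,x₆}, {x₁,x₂,x₃,x₄}, {x₁,x₂,x₅,x₆}, {x₁,x₃,x₅,x₆}, {x₁,x₄,x₅,x₆}, {x₂,x₃,x₅,x₆}, {x₂,x₄,x₅,x₆}, {x₃,x₄,x₅,x₆}, {x₁,x₂,x₃,x₅,x₆}, {x₁,x₂,x₄,x₅,x₆}, {x₁,x₃,x₄,x₅,x₆}, {x₂,x₃,x₄,x₅,x₆}, X }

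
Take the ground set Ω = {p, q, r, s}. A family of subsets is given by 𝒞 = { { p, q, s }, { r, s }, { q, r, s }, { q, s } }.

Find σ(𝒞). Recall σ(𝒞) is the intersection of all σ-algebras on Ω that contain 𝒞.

Initial family (6 sets): { {  }, { q, s }, { r, s }, { p, q, s }, { q, r, s }, Ω }.
Pass 1 adds 4:
  { p }  = { q, r, s }ᶜ
  { r }  = { p, q, s }ᶜ
  { p, q }  = { r, s }ᶜ
  { p, r }  = { q, s }ᶜ
  (now 10)
Pass 2: 2 new —
  { p, q, r }  = { p, q } ∪ { r }
  { p, r, s }  = { r, s } ∪ { p, r }
  (now 12)
Pass 3. New:
  { q }  = { p, r, s }ᶜ
  { s }  = { p, q, r }ᶜ
  (now 14)
Pass 4. New:
  { p, s }  = { s } ∪ { p }
  { q, r }  = { r } ∪ { q }
  (now 16)
Pass 5: stable.

σ(𝒞) = { {  }, { p }, { q }, { r }, { s }, { p, q }, { p, r }, { p, s }, { q, r }, { q, s }, { r, s }, { p, q, r }, { p, q, s }, { p, r, s }, { q, r, s }, Ω }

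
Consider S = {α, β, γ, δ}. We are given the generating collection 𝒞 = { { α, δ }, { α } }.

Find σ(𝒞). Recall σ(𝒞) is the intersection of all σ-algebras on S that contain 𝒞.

Begin from { {  }, { α }, { α, δ }, S } (that is, 𝒞 plus ∅ and S).
Step 1: +2 →
  { β, γ }  = { α, δ }ᶜ
  { β, γ, δ }  = { α }ᶜ
  — 6 sets.
Step 2 (1 new):
  { α, β, γ }  = { β, γ } ∪ { α }
  — 7 sets.
Step 3. New:
  { δ }  = { α, β, γ }ᶜ
  — 8 sets.
Step 4 adds nothing — fixpoint reached.

Therefore σ(𝒞) = { {  }, { α }, { δ }, { α, δ }, { β, γ }, { α, β, γ }, { β, γ, δ }, S } (|σ(𝒞)| = 8).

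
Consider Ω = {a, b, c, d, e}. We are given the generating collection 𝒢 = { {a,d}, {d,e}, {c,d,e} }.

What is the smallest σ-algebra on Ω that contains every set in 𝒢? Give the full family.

Initial family (5 sets): { {}, {a,d}, {d,e}, {c,d,e}, Ω }.
Step 1 adds 5:
  {a,b}  = complement {c,d,e}
  {a,b,c}  = complement {d,e}
  {a,d,e}  = {d,e} ∪ {a,d}
  {b,c,e}  = complement {a,d}
  {a,c,d,e}  = {c,d,e} ∪ {a,d}
  (now 10)
Step 2: +7 →
  {b}  = complement {a,c,d,e}
  {b,c}  = complement {a,d,e}
  {a,b,d}  = {a,b} ∪ {a,d}
  {a,b,c,d}  = {a,b,c} ∪ {a,d}
  {a,b,c,e}  = {a,b,c} ∪ {b,c,e}
  {a,b,d,e}  = {a,d,e} ∪ {a,b}
  {b,c,d,e}  = {c,d,e} ∪ {b,c,e}
  (now 17)
Step 3. New:
  {a}  = complement {b,c,d,e}
  {c}  = complement {a,b,d,e}
  {d}  = complement {a,b,c,e}
  {e}  = complement {a,b,c,d}
  {c,e}  = complement {a,b,d}
  {b,d,e}  = {d,e} ∪ {b}
  (now 23)
Step 4 (9 new):
  {a,c}  = complement {b,d,e}
  {a,e}  = {e} ∪ {a}
  {b,d}  = {b} ∪ {d}
  {b,e}  = {b} ∪ {e}
  {c,d}  = {c} ∪ {d}
  {a,b,e}  = {a,b} ∪ {e}
  {a,c,d}  = {c} ∪ {a,d}
  {a,c,e}  = {c,e} ∪ {a}
  {b,c,d}  = {b,c} ∪ {d}
  (now 32)
Step 5: closed — nothing new.

|σ(𝒢)| = 32.  σ(𝒢) = { {}, {a}, {b}, {c}, {d}, {e}, {a,b}, {a,c}, {a,d}, {a,e}, {b,c}, {b,d}, {b,e}, {c,d}, {c,e}, {d,e}, {a,b,c}, {a,b,d}, {a,b,e}, {a,c,d}, {a,c,e}, {a,d,e}, {b,c,d}, {b,c,e}, {b,d,e}, {c,d,e}, {a,b,c,d}, {a,b,c,e}, {a,b,d,e}, {a,c,d,e}, {b,c,d,e}, Ω }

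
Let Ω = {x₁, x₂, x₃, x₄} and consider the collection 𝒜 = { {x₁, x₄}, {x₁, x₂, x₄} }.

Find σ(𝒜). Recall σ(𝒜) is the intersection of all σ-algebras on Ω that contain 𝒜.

σ(𝒜) (8 sets): { ∅, {x₂}, {x₃}, {x₁, x₄}, {x₂, x₃}, {x₁, x₂, x₄}, {x₁, x₃, x₄}, Ω }

Trace:
Seed the family with 𝒜 together with ∅ and Ω: { ∅, {x₁, x₄}, {x₁, x₂, x₄}, Ω }.
Round 1 adds 2:
  {x₃}  = ᶜ of {x₁, x₂, x₄}
  {x₂, x₃}  = ᶜ of {x₁, x₄}
  — 6 sets.
Round 2: +1 →
  {x₁, x₃, x₄}  = {x₃} ∪ {x₁, x₄}
  — 7 sets.
Round 3 (1 new):
  {x₂}  = ᶜ of {x₁, x₃, x₄}
  — 8 sets.
Round 4: stable.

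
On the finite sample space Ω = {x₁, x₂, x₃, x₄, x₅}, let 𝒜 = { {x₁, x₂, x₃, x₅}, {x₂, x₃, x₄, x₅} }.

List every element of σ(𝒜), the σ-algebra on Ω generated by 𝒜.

Begin from { {}, {x₁, x₂, x₃, x₅}, {x₂, x₃, x₄, x₅}, Ω } (that is, 𝒜 plus ∅ and Ω).
Pass 1 (2 new):
  {x₁}  = complement {x₂, x₃, x₄, x₅}
  {x₄}  = complement {x₁, x₂, x₃, x₅}
  [6 total]
Pass 2 adds 1:
  {x₁, x₄}  = {x₄} ∪ {x₁}
  [7 total]
Pass 3 (1 new):
  {x₂, x₃, x₅}  = complement {x₁, x₄}
  [8 total]
Pass 4 adds nothing — fixpoint reached.

Therefore σ(𝒜) = { {}, {x₁}, {x₄}, {x₁, x₄}, {x₂, x₃, x₅}, {x₁, x₂, x₃, x₅}, {x₂, x₃, x₄, x₅}, Ω } (|σ(𝒜)| = 8).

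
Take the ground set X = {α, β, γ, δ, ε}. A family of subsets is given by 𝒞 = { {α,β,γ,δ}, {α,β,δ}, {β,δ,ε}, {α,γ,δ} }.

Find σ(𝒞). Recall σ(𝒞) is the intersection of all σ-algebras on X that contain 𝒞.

Take S₀ = 𝒞 ∪ {∅, X} = { {}, {α,β,δ}, {α,γ,δ}, {β,δ,ε}, {α,β,γ,δ}, X }.
Step 1: +5 →
  {ε}  = {α,β,γ,δ}ᶜ
  {α,γ}  = {β,δ,ε}ᶜ
  {β,ε}  = {α,γ,δ}ᶜ
  {γ,ε}  = {α,β,δ}ᶜ
  {α,β,δ,ε}  = {α,β,δ} ∪ {β,δ,ε}
  |family| = 11
Step 2 (6 new):
  {γ}  = {α,β,δ,ε}ᶜ
  {α,γ,ε}  = {ε} ∪ {α,γ}
  {β,γ,ε}  = {β,ε} ∪ {γ,ε}
  {α,β,γ,ε}  = {β,ε} ∪ {α,γ}
  {α,γ,δ,ε}  = {ε} ∪ {α,γ,δ}
  {β,γ,δ,ε}  = {γ,ε} ∪ {β,δ,ε}
  |family| = 17
Step 3: 5 new —
  {α}  = {β,γ,δ,ε}ᶜ
  {β}  = {α,γ,δ,ε}ᶜ
  {δ}  = {α,β,γ,ε}ᶜ
  {α,δ}  = {β,γ,ε}ᶜ
  {β,δ}  = {α,γ,ε}ᶜ
  |family| = 22
Step 4 (10 new):
  {α,β}  = {β} ∪ {α}
  {α,ε}  = {ε} ∪ {α}
  {β,γ}  = {β} ∪ {γ}
  {γ,δ}  = {γ} ∪ {δ}
  {δ,ε}  = {ε} ∪ {δ}
  {α,β,γ}  = {β} ∪ {α,γ}
  {α,β,ε}  = {β,ε} ∪ {α}
  {α,δ,ε}  = {ε} ∪ {α,δ}
  {β,γ,δ}  = {γ} ∪ {β,δ}
  {γ,δ,ε}  = {δ} ∪ {γ,ε}
  |family| = 32
Step 5: closed — nothing new.

Therefore σ(𝒞) = { {}, {α}, {β}, {γ}, {δ}, {ε}, {α,β}, {α,γ}, {α,δ}, {α,ε}, {β,γ}, {β,δ}, {β,ε}, {γ,δ}, {γ,ε}, {δ,ε}, {α,β,γ}, {α,β,δ}, {α,β,ε}, {α,γ,δ}, {α,γ,ε}, {α,δ,ε}, {β,γ,δ}, {β,γ,ε}, {β,δ,ε}, {γ,δ,ε}, {α,β,γ,δ}, {α,β,γ,ε}, {α,β,δ,ε}, {α,γ,δ,ε}, {β,γ,δ,ε}, X } (|σ(𝒞)| = 32).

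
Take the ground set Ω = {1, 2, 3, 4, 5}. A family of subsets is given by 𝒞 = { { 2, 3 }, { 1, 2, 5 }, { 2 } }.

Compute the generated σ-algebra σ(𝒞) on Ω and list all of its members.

Start: 𝒞 ∪ {∅, Ω} = { {  }, { 2 }, { 2, 3 }, { 1, 2, 5 }, Ω }.
Iteration 1: 4 new —
  { 3, 4 }  = Ω∖{ 1, 2, 5 }
  { 1, 4, 5 }  = Ω∖{ 2, 3 }
  { 1, 2, 3, 5 }  = { 1, 2, 5 } ∪ { 2, 3 }
  { 1, 3, 4, 5 }  = Ω∖{ 2 }
  |family| = 9
Iteration 2. New:
  { 4 }  = Ω∖{ 1, 2, 3, 5 }
  { 2, 3, 4 }  = { 3, 4 } ∪ { 2 }
  { 1, 2, 4, 5 }  = { 1, 4, 5 } ∪ { 2 }
  |family| = 12
Iteration 3. New:
  { 3 }  = Ω∖{ 1, 2, 4, 5 }
  { 1, 5 }  = Ω∖{ 2, 3, 4 }
  { 2, 4 }  = { 4 } ∪ { 2 }
  |family| = 15
Iteration 4: 1 new —
  { 1, 3, 5 }  = Ω∖{ 2, 4 }
  |family| = 16
After Iteration 5 the family is unchanged; done.

Therefore σ(𝒞) = { {  }, { 2 }, { 3 }, { 4 }, { 1, 5 }, { 2, 3 }, { 2, 4 }, { 3, 4 }, { 1, 2, 5 }, { 1, 3, 5 }, { 1, 4, 5 }, { 2, 3, 4 }, { 1, 2, 3, 5 }, { 1, 2, 4, 5 }, { 1, 3, 4, 5 }, Ω } (|σ(𝒞)| = 16).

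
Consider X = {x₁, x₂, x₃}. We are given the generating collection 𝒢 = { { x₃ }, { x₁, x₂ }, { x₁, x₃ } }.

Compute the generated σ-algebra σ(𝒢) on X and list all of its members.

Initial family (5 sets): { ∅, { x₃ }, { x₁, x₂ }, { x₁, x₃ }, X }.
Round 1 adds 1:
  { x₂ }  = complement { x₁, x₃ }
  [6 total]
Round 2. New:
  { x₂, x₃ }  = { x₃ } ∪ { x₂ }
  [7 total]
Round 3. New:
  { x₁ }  = complement { x₂, x₃ }
  [8 total]
Round 4: stable.

σ(𝒢) = { ∅, { x₁ }, { x₂ }, { x₃ }, { x₁, x₂ }, { x₁, x₃ }, { x₂, x₃ }, X }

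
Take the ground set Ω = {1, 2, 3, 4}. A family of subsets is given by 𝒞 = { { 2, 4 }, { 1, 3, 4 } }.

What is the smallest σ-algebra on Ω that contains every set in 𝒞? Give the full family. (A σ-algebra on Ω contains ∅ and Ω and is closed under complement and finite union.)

Begin from { ∅, { 2, 4 }, { 1, 3, 4 }, Ω } (that is, 𝒞 plus ∅ and Ω).
Pass 1. New:
  { 2 }  = ᶜ of { 1, 3, 4 }
  { 1, 3 }  = ᶜ of { 2, 4 }
  |family| = 6
Pass 2. New:
  { 1, 2, 3 }  = { 1, 3 } ∪ { 2 }
  |family| = 7
Pass 3 adds 1:
  { 4 }  = ᶜ of { 1, 2, 3 }
  |family| = 8
Pass 4: already closed under ᶜ and ∪.

Hence σ(𝒞) has 8 members: { ∅, { 2 }, { 4 }, { 1, 3 }, { 2, 4 }, { 1, 2, 3 }, { 1, 3, 4 }, Ω }.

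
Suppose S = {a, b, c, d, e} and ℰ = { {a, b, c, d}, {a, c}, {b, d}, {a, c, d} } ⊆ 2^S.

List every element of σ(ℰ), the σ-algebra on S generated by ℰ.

Answer: σ(ℰ) = { {}, {b}, {d}, {e}, {a, c}, {b, d}, {b, e}, {d, e}, {a, b, c}, {a, c, d}, {a, c, e}, {b, d, e}, {a, b, c, d}, {a, b, c, e}, {a, c, d, e}, S }

Trace:
Start: ℰ ∪ {∅, S} = { {}, {a, c}, {b, d}, {a, c, d}, {a, b, c, d}, S }.
Pass 1. New:
  {e}  = {a, b, c, d}ᶜ
  {b, e}  = {a, c, d}ᶜ
  {a, c, e}  = {b, d}ᶜ
  {b, d, e}  = {a, c}ᶜ
  |family| = 10
Pass 2 (2 new):
  {a, b, c, e}  = {b, e} ∪ {a, c, e}
  {a, c, d, e}  = {a, c, e} ∪ {a, c, d}
  |family| = 12
Pass 3 adds 2:
  {b}  = {a, c, d, e}ᶜ
  {d}  = {a, b, c, e}ᶜ
  |family| = 14
Pass 4 adds 2:
  {d, e}  = {d} ∪ {e}
  {a, b, c}  = {a, c} ∪ {b}
  |family| = 16
Pass 5: no new sets; the family is a σ-algebra.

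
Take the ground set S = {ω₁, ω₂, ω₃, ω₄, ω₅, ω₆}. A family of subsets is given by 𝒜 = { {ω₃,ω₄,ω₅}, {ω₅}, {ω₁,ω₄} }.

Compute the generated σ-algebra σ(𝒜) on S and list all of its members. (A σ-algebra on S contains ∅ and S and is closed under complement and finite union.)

Seed the family with 𝒜 together with ∅ and S: { {}, {ω₅}, {ω₁,ω₄}, {ω₃,ω₄,ω₅}, S }.
Iteration 1 adds 5:
  {ω₁,ω₂,ω₆}  = S∖{ω₃,ω₄,ω₅}
  {ω₁,ω₄,ω₅}  = {ω₁,ω₄} ∪ {ω₅}
  {ω₁,ω₃,ω₄,ω₅}  = {ω₃,ω₄,ω₅} ∪ {ω₁,ω₄}
  {ω₂,ω₃,ω₅,ω₆}  = S∖{ω₁,ω₄}
  {ω₁,ω₂,ω₃,ω₄,ω₆}  = S∖{ω₅}
Iteration 2 (7 new):
  {ω₂,ω₆}  = S∖{ω₁,ω₃,ω₄,ω₅}
  {ω₂,ω₃,ω₆}  = S∖{ω₁,ω₄,ω₅}
  {ω₁,ω₂,ω₄,ω₆}  = {ω₁,ω₄} ∪ {ω₁,ω₂,ω₆}
  {ω₁,ω₂,ω₅,ω₆}  = {ω₅} ∪ {ω₁,ω₂,ω₆}
  {ω₁,ω₂,ω₃,ω₅,ω₆}  = {ω₁,ω₂,ω₆} ∪ {ω₂,ω₃,ω₅,ω₆}
  {ω₁,ω₂,ω₄,ω₅,ω₆}  = {ω₁,ω₄,ω₅} ∪ {ω₁,ω₂,ω₆}
  {ω₂,ω₃,ω₄,ω₅,ω₆}  = {ω₃,ω₄,ω₅} ∪ {ω₂,ω₃,ω₅,ω₆}
Iteration 3 adds 7:
  {ω₁}  = S∖{ω₂,ω₃,ω₄,ω₅,ω₆}
  {ω₃}  = S∖{ω₁,ω₂,ω₄,ω₅,ω₆}
  {ω₄}  = S∖{ω₁,ω₂,ω₃,ω₅,ω₆}
  {ω₃,ω₄}  = S∖{ω₁,ω₂,ω₅,ω₆}
  {ω₃,ω₅}  = S∖{ω₁,ω₂,ω₄,ω₆}
  {ω₂,ω₅,ω₆}  = {ω₂,ω₆} ∪ {ω₅}
  {ω₁,ω₂,ω₃,ω₆}  = {ω₂,ω₃,ω₆} ∪ {ω₁,ω₂,ω₆}
Iteration 4 adds 8:
  {ω₁,ω₃}  = {ω₁} ∪ {ω₃}
  {ω₁,ω₅}  = {ω₁} ∪ {ω₅}
  {ω₄,ω₅}  = S∖{ω₁,ω₂,ω₃,ω₆}
  {ω₁,ω₃,ω₄}  = S∖{ω₂,ω₅,ω₆}
  {ω₁,ω₃,ω₅}  = {ω₁} ∪ {ω₃,ω₅}
  {ω₂,ω₄,ω₆}  = {ω₂,ω₆} ∪ {ω₄}
  {ω₂,ω₃,ω₄,ω₆}  = {ω₃,ω₄} ∪ {ω₂,ω₃,ω₆}
  {ω₂,ω₄,ω₅,ω₆}  = {ω₂,ω₅,ω₆} ∪ {ω₄}
Iteration 5 adds nothing — fixpoint reached.

Therefore σ(𝒜) = { {}, {ω₁}, {ω₃}, {ω₄}, {ω₅}, {ω₁,ω₃}, {ω₁,ω₄}, {ω₁,ω₅}, {ω₂,ω₆}, {ω₃,ω₄}, {ω₃,ω₅}, {ω₄,ω₅}, {ω₁,ω₂,ω₆}, {ω₁,ω₃,ω₄}, {ω₁,ω₃,ω₅}, {ω₁,ω₄,ω₅}, {ω₂,ω₃,ω₆}, {ω₂,ω₄,ω₆}, {ω₂,ω₅,ω₆}, {ω₃,ω₄,ω₅}, {ω₁,ω₂,ω₃,ω₆}, {ω₁,ω₂,ω₄,ω₆}, {ω₁,ω₂,ω₅,ω₆}, {ω₁,ω₃,ω₄,ω₅}, {ω₂,ω₃,ω₄,ω₆}, {ω₂,ω₃,ω₅,ω₆}, {ω₂,ω₄,ω₅,ω₆}, {ω₁,ω₂,ω₃,ω₄,ω₆}, {ω₁,ω₂,ω₃,ω₅,ω₆}, {ω₁,ω₂,ω₄,ω₅,ω₆}, {ω₂,ω₃,ω₄,ω₅,ω₆}, S } (|σ(𝒜)| = 32).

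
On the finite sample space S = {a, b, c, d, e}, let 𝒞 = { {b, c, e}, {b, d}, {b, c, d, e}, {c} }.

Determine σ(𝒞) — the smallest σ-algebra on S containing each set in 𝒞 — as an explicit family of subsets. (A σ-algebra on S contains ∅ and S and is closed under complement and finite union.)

Take S₀ = 𝒞 ∪ {∅, S} = { {}, {c}, {b, d}, {b, c, e}, {b, c, d, e}, S }.
Pass 1 adds 5:
  {a}  = complement {b, c, d, e}
  {a, d}  = complement {b, c, e}
  {a, c, e}  = complement {b, d}
  {b, c, d}  = {c} ∪ {b, d}
  {a, b, d, e}  = complement {c}
  — 11 sets.
Pass 2. New:
  {a, c}  = {c} ∪ {a}
  {a, e}  = complement {b, c, d}
  {a, b, d}  = {a, d} ∪ {b, d}
  {a, c, d}  = {c} ∪ {a, d}
  {a, b, c, d}  = {b, c, d} ∪ {a, d}
  {a, b, c, e}  = {a, c, e} ∪ {b, c, e}
  {a, c, d, e}  = {a, c, e} ∪ {a, d}
  — 18 sets.
Pass 3. New:
  {b}  = complement {a, c, d, e}
  {d}  = complement {a, b, c, e}
  {e}  = complement {a, b, c, d}
  {b, e}  = complement {a, c, d}
  {c, e}  = complement {a, b, d}
  {a, d, e}  = {a, d} ∪ {a, e}
  {b, d, e}  = complement {a, c}
  — 25 sets.
Pass 4: 7 new —
  {a, b}  = {b} ∪ {a}
  {b, c}  = complement {a, d, e}
  {c, d}  = {c} ∪ {d}
  {d, e}  = {e} ∪ {d}
  {a, b, c}  = {b} ∪ {a, c}
  {a, b, e}  = {b, e} ∪ {a, e}
  {c, d, e}  = {d} ∪ {c, e}
  — 32 sets.
Pass 5 adds nothing — fixpoint reached.

Therefore σ(𝒞) = { {}, {a}, {b}, {c}, {d}, {e}, {a, b}, {a, c}, {a, d}, {a, e}, {b, c}, {b, d}, {b, e}, {c, d}, {c, e}, {d, e}, {a, b, c}, {a, b, d}, {a, b, e}, {a, c, d}, {a, c, e}, {a, d, e}, {b, c, d}, {b, c, e}, {b, d, e}, {c, d, e}, {a, b, c, d}, {a, b, c, e}, {a, b, d, e}, {a, c, d, e}, {b, c, d, e}, S } (|σ(𝒞)| = 32).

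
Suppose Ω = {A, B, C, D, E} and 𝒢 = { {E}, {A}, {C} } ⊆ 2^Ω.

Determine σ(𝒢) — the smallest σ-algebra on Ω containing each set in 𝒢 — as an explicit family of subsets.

σ(𝒢) = { {}, {A}, {C}, {E}, {A,C}, {A,E}, {B,D}, {C,E}, {A,B,D}, {A,C,E}, {B,C,D}, {B,D,E}, {A,B,C,D}, {A,B,D,E}, {B,C,D,E}, Ω }

Check:
Begin from { {}, {A}, {C}, {E}, Ω } (that is, 𝒢 plus ∅ and Ω).
Iteration 1 (6 new):
  {A,C}  = {C} ∪ {A}
  {A,E}  = {E} ∪ {A}
  {C,E}  = {C} ∪ {E}
  {A,B,C,D}  = Ω∖{E}
  {A,B,D,E}  = Ω∖{C}
  {B,C,D,E}  = Ω∖{A}
  — 11 sets.
Iteration 2. New:
  {A,B,D}  = Ω∖{C,E}
  {A,C,E}  = {E} ∪ {A,C}
  {B,C,D}  = Ω∖{A,E}
  {B,D,E}  = Ω∖{A,C}
  — 15 sets.
Iteration 3 (1 new):
  {B,D}  = Ω∖{A,C,E}
  — 16 sets.
Iteration 4: stable.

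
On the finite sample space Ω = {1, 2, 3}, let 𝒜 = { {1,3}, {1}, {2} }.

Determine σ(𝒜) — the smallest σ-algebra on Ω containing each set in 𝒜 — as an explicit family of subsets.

Take S₀ = 𝒜 ∪ {∅, Ω} = { {}, {1}, {2}, {1,3}, Ω }.
Iteration 1 (2 new):
  {1,2}  = {2} ∪ {1}
  {2,3}  = ᶜ of {1}
  — 7 sets.
Iteration 2 adds 1:
  {3}  = ᶜ of {1,2}
  — 8 sets.
Iteration 3 adds nothing — fixpoint reached.

Therefore σ(𝒜) = { {}, {1}, {2}, {3}, {1,2}, {1,3}, {2,3}, Ω } (|σ(𝒜)| = 8).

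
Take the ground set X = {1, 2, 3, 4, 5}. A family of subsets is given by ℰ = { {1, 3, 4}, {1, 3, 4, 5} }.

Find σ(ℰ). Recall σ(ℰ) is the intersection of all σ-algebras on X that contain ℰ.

Begin from { {}, {1, 3, 4}, {1, 3, 4, 5}, X } (that is, ℰ plus ∅ and X).
Round 1: +2 →
  {2}  = X∖{1, 3, 4, 5}
  {2, 5}  = X∖{1, 3, 4}
  [6 total]
Round 2: +1 →
  {1, 2, 3, 4}  = {1, 3, 4} ∪ {2}
  [7 total]
Round 3 adds 1:
  {5}  = X∖{1, 2, 3, 4}
  [8 total]
After Round 4 the family is unchanged; done.

|σ(ℰ)| = 8.  σ(ℰ) = { {}, {2}, {5}, {2, 5}, {1, 3, 4}, {1, 2, 3, 4}, {1, 3, 4, 5}, X }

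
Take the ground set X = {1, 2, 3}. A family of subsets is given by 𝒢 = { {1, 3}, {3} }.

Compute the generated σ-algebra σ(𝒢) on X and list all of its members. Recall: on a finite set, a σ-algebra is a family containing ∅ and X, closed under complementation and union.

Seed the family with 𝒢 together with ∅ and X: { ∅, {3}, {1, 3}, X }.
Round 1: 2 new —
  {2}  = X∖{1, 3}
  {1, 2}  = X∖{3}
  |family| = 6
Round 2. New:
  {2, 3}  = {3} ∪ {2}
  |family| = 7
Round 3 adds 1:
  {1}  = X∖{2, 3}
  |family| = 8
Round 4: closed — nothing new.

Hence σ(𝒢) has 8 members: { ∅, {1}, {2}, {3}, {1, 2}, {1, 3}, {2, 3}, X }.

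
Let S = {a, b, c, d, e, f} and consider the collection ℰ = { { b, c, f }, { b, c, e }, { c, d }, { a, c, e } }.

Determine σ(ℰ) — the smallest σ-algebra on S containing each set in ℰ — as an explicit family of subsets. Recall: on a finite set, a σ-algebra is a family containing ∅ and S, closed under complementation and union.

Take S₀ = ℰ ∪ {∅, S} = { {  }, { c, d }, { a, c, e }, { b, c, e }, { b, c, f }, S }.
Round 1: 10 new —
  { a, d, e }  = S∖{ b, c, f }
  { a, d, f }  = S∖{ b, c, e }
  { b, d, f }  = S∖{ a, c, e }
  { a, b, c, e }  = { b, c, e } ∪ { a, c, e }
  { a, b, e, f }  = S∖{ c, d }
  { a, c, d, e }  = { c, d } ∪ { a, c, e }
  { b, c, d, e }  = { c, d } ∪ { b, c, e }
  { b, c, d, f }  = { c, d } ∪ { b, c, f }
  { b, c, e, f }  = { b, c, e } ∪ { b, c, f }
  { a, b, c, e, f }  = { b, c, f } ∪ { a, c, e }
  — 16 sets.
Round 2 adds 14:
  { d }  = S∖{ a, b, c, e, f }
  { a, d }  = S∖{ b, c, e, f }
  { a, e }  = S∖{ b, c, d, f }
  { a, f }  = S∖{ b, c, d, e }
  { b, f }  = S∖{ a, c, d, e }
  { d, f }  = S∖{ a, b, c, e }
  { a, b, d, f }  = { b, d, f } ∪ { a, d, f }
  { a, c, d, f }  = { c, d } ∪ { a, d, f }
  { a, d, e, f }  = { a, d, e } ∪ { a, d, f }
  { a, b, c, d, e }  = { a, d, e } ∪ { b, c, d, e }
  { a, b, c, d, f }  = { b, c, f } ∪ { a, d, f }
  { a, b, d, e, f }  = { a, d, e } ∪ { b, d, f }
  { a, c, d, e, f }  = { a, c, e } ∪ { a, d, f }
  { b, c, d, e, f }  = { b, d, f } ∪ { b, c, d, e }
  — 30 sets.
Round 3: +14 →
  { a }  = S∖{ b, c, d, e, f }
  { b }  = S∖{ a, c, d, e, f }
  { c }  = S∖{ a, b, d, e, f }
  { e }  = S∖{ a, b, c, d, f }
  { f }  = S∖{ a, b, c, d, e }
  { b, c }  = S∖{ a, d, e, f }
  { b, e }  = S∖{ a, c, d, f }
  { c, e }  = S∖{ a, b, d, f }
  { a, b, f }  = { a, f } ∪ { b, f }
  { a, c, d }  = { c, d } ∪ { a, d }
  { a, e, f }  = { a, f } ∪ { a, e }
  { c, d, f }  = { c, d } ∪ { d, f }
  { a, b, c, f }  = { a, f } ∪ { b, c, f }
  { a, c, e, f }  = { a, f } ∪ { a, c, e }
  — 44 sets.
Round 4 adds 20:
  { a, b }  = { b } ∪ { a }
  { a, c }  = { c } ∪ { a }
  { b, d }  = S∖{ a, c, e, f }
  { c, f }  = { c } ∪ { f }
  { d, e }  = S∖{ a, b, c, f }
  { e, f }  = { f } ∪ { e }
  { a, b, c }  = { b, c } ∪ { a }
  { a, b, d }  = { b } ∪ { a, d }
  { a, b, e }  = S∖{ c, d, f }
  { a, c, f }  = { a, f } ∪ { c }
  { b, c, d }  = S∖{ a, e, f }
  { b, d, e }  = { d } ∪ { b, e }
  { b, e, f }  = S∖{ a, c, d }
  { c, d, e }  = S∖{ a, b, f }
  { c, e, f }  = { c, e } ∪ { f }
  { d, e, f }  = { d, f } ∪ { e }
  { a, b, c, d }  = { b } ∪ { a, c, d }
  { a, b, d, e }  = { b } ∪ { a, d, e }
  { b, d, e, f }  = { b, d, f } ∪ { b, e }
  { c, d, e, f }  = { c, e } ∪ { c, d, f }
  — 64 sets.
Round 5: stable.

σ(ℰ) = { {  }, { a }, { b }, { c }, { d }, { e }, { f }, { a, b }, { a, c }, { a, d }, { a, e }, { a, f }, { b, c }, { b, d }, { b, e }, { b, f }, { c, d }, { c, e }, { c, f }, { d, e }, { d, f }, { e, f }, { a, b, c }, { a, b, d }, { a, b, e }, { a, b, f }, { a, c, d }, { a, c, e }, { a, c, f }, { a, d, e }, { a, d, f }, { a, e, f }, { b, c, d }, { b, c, e }, { b, c, f }, { b, d, e }, { b, d, f }, { b, e, f }, { c, d, e }, { c, d, f }, { c, e, f }, { d, e, f }, { a, b, c, d }, { a, b, c, e }, { a, b, c, f }, { a, b, d, e }, { a, b, d, f }, { a, b, e, f }, { a, c, d, e }, { a, c, d, f }, { a, c, e, f }, { a, d, e, f }, { b, c, d, e }, { b, c, d, f }, { b, c, e, f }, { b, d, e, f }, { c, d, e, f }, { a, b, c, d, e }, { a, b, c, d, f }, { a, b, c, e, f }, { a, b, d, e, f }, { a, c, d, e, f }, { b, c, d, e, f }, S }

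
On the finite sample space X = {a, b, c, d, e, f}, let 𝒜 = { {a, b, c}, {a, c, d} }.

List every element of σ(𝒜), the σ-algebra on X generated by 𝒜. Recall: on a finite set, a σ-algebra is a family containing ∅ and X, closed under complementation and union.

Begin from { {}, {a, b, c}, {a, c, d}, X } (that is, 𝒜 plus ∅ and X).
Step 1 adds 3:
  {b, e, f}  = {a, c, d}ᶜ
  {d, e, f}  = {a, b, c}ᶜ
  {a, b, c, d}  = {a, c, d} ∪ {a, b, c}
  (now 7)
Step 2. New:
  {e, f}  = {a, b, c, d}ᶜ
  {b, d, e, f}  = {b, e, f} ∪ {d, e, f}
  {a, b, c, e, f}  = {a, b, c} ∪ {b, e, f}
  {a, c, d, e, f}  = {a, c, d} ∪ {d, e, f}
  (now 11)
Step 3: 3 new —
  {b}  = {a, c, d, e, f}ᶜ
  {d}  = {a, b, c, e, f}ᶜ
  {a, c}  = {b, d, e, f}ᶜ
  (now 14)
Step 4. New:
  {b, d}  = {d} ∪ {b}
  {a, c, e, f}  = {e, f} ∪ {a, c}
  (now 16)
After Step 5 the family is unchanged; done.

|σ(𝒜)| = 16.  σ(𝒜) = { {}, {b}, {d}, {a, c}, {b, d}, {e, f}, {a, b, c}, {a, c, d}, {b, e, f}, {d, e, f}, {a, b, c, d}, {a, c, e, f}, {b, d, e, f}, {a, b, c, e, f}, {a, c, d, e, f}, X }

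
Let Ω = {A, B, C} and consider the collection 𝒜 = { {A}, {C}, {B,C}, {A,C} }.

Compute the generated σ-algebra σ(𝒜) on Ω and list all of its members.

Initial family (6 sets): { {}, {A}, {C}, {A,C}, {B,C}, Ω }.
Pass 1 (2 new):
  {B}  = complement {A,C}
  {A,B}  = complement {C}
Pass 2: stable.

Hence σ(𝒜) has 8 members: { {}, {A}, {B}, {C}, {A,B}, {A,C}, {B,C}, Ω }.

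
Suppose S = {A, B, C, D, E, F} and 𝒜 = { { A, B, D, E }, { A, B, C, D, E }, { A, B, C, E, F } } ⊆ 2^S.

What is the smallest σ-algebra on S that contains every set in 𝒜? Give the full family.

Initial family (5 sets): { ∅, { A, B, D, E }, { A, B, C, D, E }, { A, B, C, E, F }, S }.
Round 1 (3 new):
  { D }  = S∖{ A, B, C, E, F }
  { F }  = S∖{ A, B, C, D, E }
  { C, F }  = S∖{ A, B, D, E }
Round 2 adds 3:
  { D, F }  = { D } ∪ { F }
  { C, D, F }  = { D } ∪ { C, F }
  { A, B, D, E, F }  = { A, B, D, E } ∪ { F }
Round 3 (3 new):
  { C }  = S∖{ A, B, D, E, F }
  { A, B, E }  = S∖{ C, D, F }
  { A, B, C, E }  = S∖{ D, F }
Round 4. New:
  { C, D }  = { C } ∪ { D }
  { A, B, E, F }  = { A, B, E } ∪ { F }
Round 5: stable.

Hence σ(𝒜) has 16 members: { ∅, { C }, { D }, { F }, { C, D }, { C, F }, { D, F }, { A, B, E }, { C, D, F }, { A, B, C, E }, { A, B, D, E }, { A, B, E, F }, { A, B, C, D, E }, { A, B, C, E, F }, { A, B, D, E, F }, S }.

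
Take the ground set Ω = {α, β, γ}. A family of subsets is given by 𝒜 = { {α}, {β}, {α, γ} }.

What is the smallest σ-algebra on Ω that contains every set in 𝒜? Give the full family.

Answer: σ(𝒜) = { ∅, {α}, {β}, {γ}, {α, β}, {α, γ}, {β, γ}, Ω }

Trace:
Initial family (5 sets): { ∅, {α}, {β}, {α, γ}, Ω }.
Pass 1 adds 2:
  {α, β}  = {β} ∪ {α}
  {β, γ}  = ᶜ of {α}
Pass 2: 1 new —
  {γ}  = ᶜ of {α, β}
After Pass 3 the family is unchanged; done.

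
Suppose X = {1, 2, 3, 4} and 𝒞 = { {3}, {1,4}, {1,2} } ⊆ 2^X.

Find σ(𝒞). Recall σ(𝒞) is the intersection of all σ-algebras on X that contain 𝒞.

σ(𝒞) = { {}, {1}, {2}, {3}, {4}, {1,2}, {1,3}, {1,4}, {2,3}, {2,4}, {3,4}, {1,2,3}, {1,2,4}, {1,3,4}, {2,3,4}, X }

Working:
Begin from { {}, {3}, {1,2}, {1,4}, X } (that is, 𝒞 plus ∅ and X).
Step 1: +5 →
  {2,3}  = X∖{1,4}
  {3,4}  = X∖{1,2}
  {1,2,3}  = {3} ∪ {1,2}
  {1,2,4}  = X∖{3}
  {1,3,4}  = {3} ∪ {1,4}
Step 2 adds 3:
  {2}  = X∖{1,3,4}
  {4}  = X∖{1,2,3}
  {2,3,4}  = {3,4} ∪ {2,3}
Step 3 (2 new):
  {1}  = X∖{2,3,4}
  {2,4}  = {4} ∪ {2}
Step 4: +1 →
  {1,3}  = X∖{2,4}
Step 5 adds nothing — fixpoint reached.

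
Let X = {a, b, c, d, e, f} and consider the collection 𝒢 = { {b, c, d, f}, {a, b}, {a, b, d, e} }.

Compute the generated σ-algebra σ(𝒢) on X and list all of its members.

|σ(𝒢)| = 32.  σ(𝒢) = { {}, {a}, {b}, {d}, {e}, {a, b}, {a, d}, {a, e}, {b, d}, {b, e}, {c, f}, {d, e}, {a, b, d}, {a, b, e}, {a, c, f}, {a, d, e}, {b, c, f}, {b, d, e}, {c, d, f}, {c, e, f}, {a, b, c, f}, {a, b, d, e}, {a, c, d, f}, {a, c, e, f}, {b, c, d, f}, {b, c, e, f}, {c, d, e, f}, {a, b, c, d, f}, {a, b, c, e, f}, {a, c, d, e, f}, {b, c, d, e, f}, X }

Working:
Initial family (5 sets): { {}, {a, b}, {a, b, d, e}, {b, c, d, f}, X }.
Step 1: +4 →
  {a, e}  = X∖{b, c, d, f}
  {c, f}  = X∖{a, b, d, e}
  {c, d, e, f}  = X∖{a, b}
  {a, b, c, d, f}  = {b, c, d, f} ∪ {a, b}
  [9 total]
Step 2. New:
  {e}  = X∖{a, b, c, d, f}
  {a, b, e}  = {a, b} ∪ {a, e}
  {a, b, c, f}  = {a, b} ∪ {c, f}
  {a, c, e, f}  = {c, f} ∪ {a, e}
  {a, c, d, e, f}  = {c, d, e, f} ∪ {a, e}
  {b, c, d, e, f}  = {c, d, e, f} ∪ {b, c, d, f}
  [15 total]
Step 3: 7 new —
  {a}  = X∖{b, c, d, e, f}
  {b}  = X∖{a, c, d, e, f}
  {b, d}  = X∖{a, c, e, f}
  {d, e}  = X∖{a, b, c, f}
  {c, d, f}  = X∖{a, b, e}
  {c, e, f}  = {c, f} ∪ {e}
  {a, b, c, e, f}  = {a, c, e, f} ∪ {a, b, e}
  [22 total]
Step 4 (9 new):
  {d}  = X∖{a, b, c, e, f}
  {b, e}  = {b} ∪ {e}
  {a, b, d}  = X∖{c, e, f}
  {a, c, f}  = {c, f} ∪ {a}
  {a, d, e}  = {d, e} ∪ {a, e}
  {b, c, f}  = {b} ∪ {c, f}
  {b, d, e}  = {b} ∪ {d, e}
  {a, c, d, f}  = {c, d, f} ∪ {a}
  {b, c, e, f}  = {b} ∪ {c, e, f}
  [31 total]
Step 5 (1 new):
  {a, d}  = X∖{b, c, e, f}
  [32 total]
After Step 6 the family is unchanged; done.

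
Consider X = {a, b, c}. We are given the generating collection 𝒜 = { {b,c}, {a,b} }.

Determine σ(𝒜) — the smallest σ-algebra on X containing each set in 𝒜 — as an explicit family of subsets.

|σ(𝒜)| = 8.  σ(𝒜) = { {}, {a}, {b}, {c}, {a,b}, {a,c}, {b,c}, X }

Derivation:
Start: 𝒜 ∪ {∅, X} = { {}, {a,b}, {b,c}, X }.
Pass 1: 2 new —
  {a}  = ᶜ of {b,c}
  {c}  = ᶜ of {a,b}
  — 6 sets.
Pass 2 adds 1:
  {a,c}  = {c} ∪ {a}
  — 7 sets.
Pass 3. New:
  {b}  = ᶜ of {a,c}
  — 8 sets.
Pass 4 adds nothing — fixpoint reached.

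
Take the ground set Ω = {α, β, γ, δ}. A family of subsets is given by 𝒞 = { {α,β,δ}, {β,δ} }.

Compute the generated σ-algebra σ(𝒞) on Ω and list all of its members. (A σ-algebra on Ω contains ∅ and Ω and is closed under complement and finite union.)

Take S₀ = 𝒞 ∪ {∅, Ω} = { {}, {β,δ}, {α,β,δ}, Ω }.
Iteration 1: +2 →
  {γ}  = Ω∖{α,β,δ}
  {α,γ}  = Ω∖{β,δ}
  — 6 sets.
Iteration 2 adds 1:
  {β,γ,δ}  = {γ} ∪ {β,δ}
  — 7 sets.
Iteration 3: +1 →
  {α}  = Ω∖{β,γ,δ}
  — 8 sets.
Iteration 4: already closed under ᶜ and ∪.

Therefore σ(𝒞) = { {}, {α}, {γ}, {α,γ}, {β,δ}, {α,β,δ}, {β,γ,δ}, Ω } (|σ(𝒞)| = 8).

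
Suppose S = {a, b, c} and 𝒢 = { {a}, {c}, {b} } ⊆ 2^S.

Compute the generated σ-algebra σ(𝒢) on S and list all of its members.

|σ(𝒢)| = 8.  σ(𝒢) = { ∅, {a}, {b}, {c}, {a, b}, {a, c}, {b, c}, S }

Check:
Initial family (5 sets): { ∅, {a}, {b}, {c}, S }.
Iteration 1 (3 new):
  {a, b}  = complement {c}
  {a, c}  = complement {b}
  {b, c}  = complement {a}
  [8 total]
Iteration 2: stable.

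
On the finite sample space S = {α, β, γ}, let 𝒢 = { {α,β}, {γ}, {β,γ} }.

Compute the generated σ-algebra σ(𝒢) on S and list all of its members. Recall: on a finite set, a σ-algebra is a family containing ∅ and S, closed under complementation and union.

|σ(𝒢)| = 8.  σ(𝒢) = { ∅, {α}, {β}, {γ}, {α,β}, {α,γ}, {β,γ}, S }

Derivation:
Start: 𝒢 ∪ {∅, S} = { ∅, {γ}, {α,β}, {β,γ}, S }.
Pass 1 adds 1:
  {α}  = {β,γ}ᶜ
  |family| = 6
Pass 2 adds 1:
  {α,γ}  = {γ} ∪ {α}
  |family| = 7
Pass 3. New:
  {β}  = {α,γ}ᶜ
  |family| = 8
Pass 4: stable.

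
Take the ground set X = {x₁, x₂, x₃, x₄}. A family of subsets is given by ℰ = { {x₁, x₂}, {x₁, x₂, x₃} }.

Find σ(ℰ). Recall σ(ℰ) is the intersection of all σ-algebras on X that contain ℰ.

Seed the family with ℰ together with ∅ and X: { ∅, {x₁, x₂}, {x₁, x₂, x₃}, X }.
Iteration 1. New:
  {x₄}  = X∖{x₁, x₂, x₃}
  {x₃, x₄}  = X∖{x₁, x₂}
  [6 total]
Iteration 2. New:
  {x₁, x₂, x₄}  = {x₁, x₂} ∪ {x₄}
  [7 total]
Iteration 3 adds 1:
  {x₃}  = X∖{x₁, x₂, x₄}
  [8 total]
Iteration 4: closed — nothing new.

σ(ℰ) = { ∅, {x₃}, {x₄}, {x₁, x₂}, {x₃, x₄}, {x₁, x₂, x₃}, {x₁, x₂, x₄}, X }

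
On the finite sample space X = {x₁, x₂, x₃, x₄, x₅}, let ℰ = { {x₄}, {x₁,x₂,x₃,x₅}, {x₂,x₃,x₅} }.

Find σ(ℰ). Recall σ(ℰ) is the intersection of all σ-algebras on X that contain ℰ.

Start: ℰ ∪ {∅, X} = { {}, {x₄}, {x₂,x₃,x₅}, {x₁,x₂,x₃,x₅}, X }.
Iteration 1: +2 →
  {x₁,x₄}  = complement {x₂,x₃,x₅}
  {x₂,x₃,x₄,x₅}  = {x₂,x₃,x₅} ∪ {x₄}
  [7 total]
Iteration 2: 1 new —
  {x₁}  = complement {x₂,x₃,x₄,x₅}
  [8 total]
Iteration 3: already closed under ᶜ and ∪.

σ(ℰ) = { {}, {x₁}, {x₄}, {x₁,x₄}, {x₂,x₃,x₅}, {x₁,x₂,x₃,x₅}, {x₂,x₃,x₄,x₅}, X }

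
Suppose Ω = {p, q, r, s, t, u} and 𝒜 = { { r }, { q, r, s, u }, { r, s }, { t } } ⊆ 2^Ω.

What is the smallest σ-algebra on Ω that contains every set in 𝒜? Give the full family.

Seed the family with 𝒜 together with ∅ and Ω: { {  }, { r }, { t }, { r, s }, { q, r, s, u }, Ω }.
Pass 1: +7 →
  { p, t }  = Ω∖{ q, r, s, u }
  { r, t }  = { r } ∪ { t }
  { r, s, t }  = { r, s } ∪ { t }
  { p, q, t, u }  = Ω∖{ r, s }
  { p, q, r, s, u }  = Ω∖{ t }
  { p, q, s, t, u }  = Ω∖{ r }
  { q, r, s, t, u }  = { q, r, s, u } ∪ { t }
  |family| = 13
Pass 2 (6 new):
  { p }  = Ω∖{ q, r, s, t, u }
  { p, q, u }  = Ω∖{ r, s, t }
  { p, r, t }  = { r } ∪ { p, t }
  { p, q, s, u }  = Ω∖{ r, t }
  { p, r, s, t }  = { r, s, t } ∪ { p, t }
  { p, q, r, t, u }  = { r } ∪ { p, q, t, u }
  |family| = 19
Pass 3 (6 new):
  { s }  = Ω∖{ p, q, r, t, u }
  { p, r }  = { r } ∪ { p }
  { q, u }  = Ω∖{ p, r, s, t }
  { p, r, s }  = { r, s } ∪ { p }
  { q, s, u }  = Ω∖{ p, r, t }
  { p, q, r, u }  = { r } ∪ { p, q, u }
  |family| = 25
Pass 4 adds 7:
  { p, s }  = { p } ∪ { s }
  { s, t }  = Ω∖{ p, q, r, u }
  { p, s, t }  = { p, t } ∪ { s }
  { q, r, u }  = { q, u } ∪ { r }
  { q, t, u }  = Ω∖{ p, r, s }
  { q, r, t, u }  = { q, u } ∪ { r, t }
  { q, s, t, u }  = Ω∖{ p, r }
  |family| = 32
After Pass 5 the family is unchanged; done.

σ(𝒜) = { {  }, { p }, { r }, { s }, { t }, { p, r }, { p, s }, { p, t }, { q, u }, { r, s }, { r, t }, { s, t }, { p, q, u }, { p, r, s }, { p, r, t }, { p, s, t }, { q, r, u }, { q, s, u }, { q, t, u }, { r, s, t }, { p, q, r, u }, { p, q, s, u }, { p, q, t, u }, { p, r, s, t }, { q, r, s, u }, { q, r, t, u }, { q, s, t, u }, { p, q, r, s, u }, { p, q, r, t, u }, { p, q, s, t, u }, { q, r, s, t, u }, Ω }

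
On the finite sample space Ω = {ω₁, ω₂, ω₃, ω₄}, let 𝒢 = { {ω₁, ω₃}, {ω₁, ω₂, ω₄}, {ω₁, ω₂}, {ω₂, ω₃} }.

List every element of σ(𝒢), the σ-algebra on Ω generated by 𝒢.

σ(𝒢) = { ∅, {ω₁}, {ω₂}, {ω₃}, {ω₄}, {ω₁, ω₂}, {ω₁, ω₃}, {ω₁, ω₄}, {ω₂, ω₃}, {ω₂, ω₄}, {ω₃, ω₄}, {ω₁, ω₂, ω₃}, {ω₁, ω₂, ω₄}, {ω₁, ω₃, ω₄}, {ω₂, ω₃, ω₄}, Ω }

Working:
Initial family (6 sets): { ∅, {ω₁, ω₂}, {ω₁, ω₃}, {ω₂, ω₃}, {ω₁, ω₂, ω₄}, Ω }.
Round 1 (5 new):
  {ω₃}  = {ω₁, ω₂, ω₄}ᶜ
  {ω₁, ω₄}  = {ω₂, ω₃}ᶜ
  {ω₂, ω₄}  = {ω₁, ω₃}ᶜ
  {ω₃, ω₄}  = {ω₁, ω₂}ᶜ
  {ω₁, ω₂, ω₃}  = {ω₂, ω₃} ∪ {ω₁, ω₂}
Round 2 adds 3:
  {ω₄}  = {ω₁, ω₂, ω₃}ᶜ
  {ω₁, ω₃, ω₄}  = {ω₃, ω₄} ∪ {ω₁, ω₄}
  {ω₂, ω₃, ω₄}  = {ω₃, ω₄} ∪ {ω₂, ω₃}
Round 3: +2 →
  {ω₁}  = {ω₂, ω₃, ω₄}ᶜ
  {ω₂}  = {ω₁, ω₃, ω₄}ᶜ
Round 4: closed — nothing new.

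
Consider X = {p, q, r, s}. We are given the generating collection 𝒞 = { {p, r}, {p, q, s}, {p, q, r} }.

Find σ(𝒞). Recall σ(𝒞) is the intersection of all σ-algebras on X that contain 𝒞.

σ(𝒞) = { {}, {p}, {q}, {r}, {s}, {p, q}, {p, r}, {p, s}, {q, r}, {q, s}, {r, s}, {p, q, r}, {p, q, s}, {p, r, s}, {q, r, s}, X }

Working:
Initial family (5 sets): { {}, {p, r}, {p, q, r}, {p, q, s}, X }.
Step 1. New:
  {r}  = {p, q, s}ᶜ
  {s}  = {p, q, r}ᶜ
  {q, s}  = {p, r}ᶜ
  (now 8)
Step 2: 3 new —
  {r, s}  = {s} ∪ {r}
  {p, r, s}  = {s} ∪ {p, r}
  {q, r, s}  = {r} ∪ {q, s}
  (now 11)
Step 3: +3 →
  {p}  = {q, r, s}ᶜ
  {q}  = {p, r, s}ᶜ
  {p, q}  = {r, s}ᶜ
  (now 14)
Step 4. New:
  {p, s}  = {s} ∪ {p}
  {q, r}  = {r} ∪ {q}
  (now 16)
Step 5: stable.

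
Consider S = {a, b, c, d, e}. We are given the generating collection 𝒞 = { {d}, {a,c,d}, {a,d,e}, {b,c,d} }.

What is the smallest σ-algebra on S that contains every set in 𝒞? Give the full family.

Start: 𝒞 ∪ {∅, S} = { ∅, {d}, {a,c,d}, {a,d,e}, {b,c,d}, S }.
Pass 1: +6 →
  {a,e}  = complement {b,c,d}
  {b,c}  = complement {a,d,e}
  {b,e}  = complement {a,c,d}
  {a,b,c,d}  = {a,c,d} ∪ {b,c,d}
  {a,b,c,e}  = complement {d}
  {a,c,d,e}  = {a,d,e} ∪ {a,c,d}
  — 12 sets.
Pass 2: +7 →
  {b}  = complement {a,c,d,e}
  {e}  = complement {a,b,c,d}
  {a,b,e}  = {b,e} ∪ {a,e}
  {b,c,e}  = {b,e} ∪ {b,c}
  {b,d,e}  = {b,e} ∪ {d}
  {a,b,d,e}  = {a,d,e} ∪ {b,e}
  {b,c,d,e}  = {b,e} ∪ {b,c,d}
  — 19 sets.
Pass 3 (7 new):
  {a}  = complement {b,c,d,e}
  {c}  = complement {a,b,d,e}
  {a,c}  = complement {b,d,e}
  {a,d}  = complement {b,c,e}
  {b,d}  = {b} ∪ {d}
  {c,d}  = complement {a,b,e}
  {d,e}  = {e} ∪ {d}
  — 26 sets.
Pass 4 adds 6:
  {a,b}  = {b} ∪ {a}
  {c,e}  = {e} ∪ {c}
  {a,b,c}  = complement {d,e}
  {a,b,d}  = {b} ∪ {a,d}
  {a,c,e}  = complement {b,d}
  {c,d,e}  = {c,d} ∪ {e}
  — 32 sets.
Pass 5: already closed under ᶜ and ∪.

Therefore σ(𝒞) = { ∅, {a}, {b}, {c}, {d}, {e}, {a,b}, {a,c}, {a,d}, {a,e}, {b,c}, {b,d}, {b,e}, {c,d}, {c,e}, {d,e}, {a,b,c}, {a,b,d}, {a,b,e}, {a,c,d}, {a,c,e}, {a,d,e}, {b,c,d}, {b,c,e}, {b,d,e}, {c,d,e}, {a,b,c,d}, {a,b,c,e}, {a,b,d,e}, {a,c,d,e}, {b,c,d,e}, S } (|σ(𝒞)| = 32).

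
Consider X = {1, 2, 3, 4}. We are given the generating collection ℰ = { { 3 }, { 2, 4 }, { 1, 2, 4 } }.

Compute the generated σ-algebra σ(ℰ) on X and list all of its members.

|σ(ℰ)| = 8.  σ(ℰ) = { ∅, { 1 }, { 3 }, { 1, 3 }, { 2, 4 }, { 1, 2, 4 }, { 2, 3, 4 }, X }

Trace:
Seed the family with ℰ together with ∅ and X: { ∅, { 3 }, { 2, 4 }, { 1, 2, 4 }, X }.
Step 1 adds 2:
  { 1, 3 }  = ᶜ of { 2, 4 }
  { 2, 3, 4 }  = { 3 } ∪ { 2, 4 }
  |family| = 7
Step 2: 1 new —
  { 1 }  = ᶜ of { 2, 3, 4 }
  |family| = 8
Step 3: closed — nothing new.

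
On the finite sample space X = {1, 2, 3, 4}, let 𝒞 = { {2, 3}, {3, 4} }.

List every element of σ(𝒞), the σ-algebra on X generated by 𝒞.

σ(𝒞) (16 sets): { {}, {1}, {2}, {3}, {4}, {1, 2}, {1, 3}, {1, 4}, {2, 3}, {2, 4}, {3, 4}, {1, 2, 3}, {1, 2, 4}, {1, 3, 4}, {2, 3, 4}, X }

Trace:
Take S₀ = 𝒞 ∪ {∅, X} = { {}, {2, 3}, {3, 4}, X }.
Pass 1 adds 3:
  {1, 2}  = X∖{3, 4}
  {1, 4}  = X∖{2, 3}
  {2, 3, 4}  = {3, 4} ∪ {2, 3}
Pass 2: 4 new —
  {1}  = X∖{2, 3, 4}
  {1, 2, 3}  = {2, 3} ∪ {1, 2}
  {1, 2, 4}  = {1, 4} ∪ {1, 2}
  {1, 3, 4}  = {3, 4} ∪ {1, 4}
Pass 3: +3 →
  {2}  = X∖{1, 3, 4}
  {3}  = X∖{1, 2, 4}
  {4}  = X∖{1, 2, 3}
Pass 4: 2 new —
  {1, 3}  = {3} ∪ {1}
  {2, 4}  = {4} ∪ {2}
Pass 5 adds nothing — fixpoint reached.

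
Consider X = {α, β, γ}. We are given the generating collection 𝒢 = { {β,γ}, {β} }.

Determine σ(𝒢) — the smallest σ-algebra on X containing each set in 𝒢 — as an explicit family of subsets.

σ(𝒢) (8 sets): { {}, {α}, {β}, {γ}, {α,β}, {α,γ}, {β,γ}, X }

Derivation:
Begin from { {}, {β}, {β,γ}, X } (that is, 𝒢 plus ∅ and X).
Step 1 (2 new):
  {α}  = ᶜ of {β,γ}
  {α,γ}  = ᶜ of {β}
  [6 total]
Step 2 adds 1:
  {α,β}  = {β} ∪ {α}
  [7 total]
Step 3. New:
  {γ}  = ᶜ of {α,β}
  [8 total]
Step 4 adds nothing — fixpoint reached.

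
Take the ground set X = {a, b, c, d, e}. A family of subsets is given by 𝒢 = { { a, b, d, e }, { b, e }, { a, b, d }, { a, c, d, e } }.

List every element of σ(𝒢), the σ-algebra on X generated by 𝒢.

Answer: σ(𝒢) = { ∅, { b }, { c }, { e }, { a, d }, { b, c }, { b, e }, { c, e }, { a, b, d }, { a, c, d }, { a, d, e }, { b, c, e }, { a, b, c, d }, { a, b, d, e }, { a, c, d, e }, X }

Trace:
Begin from { ∅, { b, e }, { a, b, d }, { a, b, d, e }, { a, c, d, e }, X } (that is, 𝒢 plus ∅ and X).
Iteration 1: 4 new —
  { b }  = ᶜ of { a, c, d, e }
  { c }  = ᶜ of { a, b, d, e }
  { c, e }  = ᶜ of { a, b, d }
  { a, c, d }  = ᶜ of { b, e }
  (now 10)
Iteration 2. New:
  { b, c }  = { b } ∪ { c }
  { b, c, e }  = { b, e } ∪ { c }
  { a, b, c, d }  = { b } ∪ { a, c, d }
  (now 13)
Iteration 3 adds 3:
  { e }  = ᶜ of { a, b, c, d }
  { a, d }  = ᶜ of { b, c, e }
  { a, d, e }  = ᶜ of { b, c }
  (now 16)
Iteration 4 adds nothing — fixpoint reached.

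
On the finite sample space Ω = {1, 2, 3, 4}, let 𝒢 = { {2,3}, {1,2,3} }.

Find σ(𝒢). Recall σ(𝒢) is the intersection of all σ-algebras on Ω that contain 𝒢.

Begin from { {}, {2,3}, {1,2,3}, Ω } (that is, 𝒢 plus ∅ and Ω).
Step 1: 2 new —
  {4}  = ᶜ of {1,2,3}
  {1,4}  = ᶜ of {2,3}
  |family| = 6
Step 2. New:
  {2,3,4}  = {2,3} ∪ {4}
  |family| = 7
Step 3. New:
  {1}  = ᶜ of {2,3,4}
  |family| = 8
Step 4: no new sets; the family is a σ-algebra.

|σ(𝒢)| = 8.  σ(𝒢) = { {}, {1}, {4}, {1,4}, {2,3}, {1,2,3}, {2,3,4}, Ω }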